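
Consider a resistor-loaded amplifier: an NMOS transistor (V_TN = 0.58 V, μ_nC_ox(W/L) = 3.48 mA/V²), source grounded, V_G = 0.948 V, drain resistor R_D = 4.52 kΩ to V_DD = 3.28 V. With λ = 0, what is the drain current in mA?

V_GS = V_G = 0.948 V, so V_ov = 0.948 − 0.58 = 0.368 V.
Assume saturation: I_D = ½ k_n V_ov² = 0.5 × 3.48 × 0.368² = 0.236 mA, giving V_DS = V_DD − I_D R_D = 3.28 − 0.236 × 4.52 = 2.21 V.
V_DS = 2.21 V ≥ V_ov = 0.368 V, confirming saturation.

I_D = 0.236 mA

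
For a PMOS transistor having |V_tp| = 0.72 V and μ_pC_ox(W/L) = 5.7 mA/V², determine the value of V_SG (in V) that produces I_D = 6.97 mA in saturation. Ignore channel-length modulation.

V_SG = 2.28 V

In saturation I_D = ½ k_p (V_SG − |V_tp|)², so V_SG − |V_tp| = √(2 I_D / k_p) = √(2 × 6.97 / 5.7) = 1.56 V.
V_SG = 0.72 + 1.56 = 2.28 V.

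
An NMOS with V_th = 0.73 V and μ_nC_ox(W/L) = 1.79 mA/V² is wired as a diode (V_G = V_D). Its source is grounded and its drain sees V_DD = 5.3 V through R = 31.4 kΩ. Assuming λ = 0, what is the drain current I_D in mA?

With gate tied to drain, V_GS = V_DS ≥ V_GS − V_th, so the device is in saturation.
KCL at the drain: ½ k_n (V_GS − V_th)² = (V_DD − V_GS)/R.
Let x = V_GS − 0.73. Then 28.1 x² + x − 4.57 = 0, giving x = 0.386 V (positive root), so V_GS = 1.12 V.
I_D = (V_DD − V_GS)/R = (5.3 − 1.12) / 31.4 = 0.133 mA.

I_D = 0.133 mA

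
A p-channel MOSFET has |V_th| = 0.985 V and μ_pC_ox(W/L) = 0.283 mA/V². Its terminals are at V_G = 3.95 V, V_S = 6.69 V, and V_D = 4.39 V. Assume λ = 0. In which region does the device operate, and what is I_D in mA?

Saturation; I_D = 0.436 mA

V_SG = V_S − V_G = 6.69 − 3.95 = 2.74 V; V_SD = V_S − V_D = 6.69 − 4.39 = 2.3 V.
V_ov = V_SG − |V_th| = 2.74 − 0.985 = 1.76 V.
Since V_SD = 2.3 V ≥ V_ov = 1.76 V, the device is in saturation.
I_D = ½ k_p V_ov² = 0.5 × 0.283 × 1.76² = 0.436 mA.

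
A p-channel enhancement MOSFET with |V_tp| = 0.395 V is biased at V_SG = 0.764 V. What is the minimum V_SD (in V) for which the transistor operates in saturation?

V_SD,sat = 0.369 V

The boundary between triode and saturation is V_SD = V_SG − |V_tp| = V_ov.
V_ov = 0.764 − 0.395 = 0.369 V.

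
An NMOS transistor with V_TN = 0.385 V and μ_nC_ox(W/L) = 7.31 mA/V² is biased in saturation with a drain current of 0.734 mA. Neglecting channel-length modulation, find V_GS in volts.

In saturation I_D = ½ k_n (V_GS − V_TN)², so V_GS − V_TN = √(2 I_D / k_n) = √(2 × 0.734 / 7.31) = 0.448 V.
V_GS = 0.385 + 0.448 = 0.833 V.

V_GS = 0.833 V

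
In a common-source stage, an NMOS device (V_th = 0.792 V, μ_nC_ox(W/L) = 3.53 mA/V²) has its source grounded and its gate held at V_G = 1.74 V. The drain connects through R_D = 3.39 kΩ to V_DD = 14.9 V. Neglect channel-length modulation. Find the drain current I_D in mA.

V_GS = V_G = 1.74 V, so V_ov = 1.74 − 0.792 = 0.948 V.
Assume saturation: I_D = ½ k_n V_ov² = 0.5 × 3.53 × 0.948² = 1.59 mA, giving V_DS = V_DD − I_D R_D = 14.9 − 1.59 × 3.39 = 9.52 V.
V_DS = 9.52 V ≥ V_ov = 0.948 V, confirming saturation.

I_D = 1.59 mA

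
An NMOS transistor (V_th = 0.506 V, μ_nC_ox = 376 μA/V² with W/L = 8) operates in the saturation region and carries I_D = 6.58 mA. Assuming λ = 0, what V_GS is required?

V_GS = 2.60 V

k_n = μ_nC_ox · (W/L) = 3.008 mA/V².
In saturation I_D = ½ k_n (V_GS − V_th)², so V_GS − V_th = √(2 I_D / k_n) = √(2 × 6.58 / 3.008) = 2.09 V.
V_GS = 0.506 + 2.09 = 2.6 V.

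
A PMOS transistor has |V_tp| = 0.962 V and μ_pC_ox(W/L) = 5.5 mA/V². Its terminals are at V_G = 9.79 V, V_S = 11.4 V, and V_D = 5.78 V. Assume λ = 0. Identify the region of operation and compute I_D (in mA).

V_SG = V_S − V_G = 11.4 − 9.79 = 1.61 V; V_SD = V_S − V_D = 11.4 − 5.78 = 5.62 V.
V_ov = V_SG − |V_tp| = 1.61 − 0.962 = 0.648 V.
Since V_SD = 5.62 V ≥ V_ov = 0.648 V, the device is in saturation.
I_D = ½ k_p V_ov² = 0.5 × 5.5 × 0.648² = 1.15 mA.

Saturation; I_D = 1.15 mA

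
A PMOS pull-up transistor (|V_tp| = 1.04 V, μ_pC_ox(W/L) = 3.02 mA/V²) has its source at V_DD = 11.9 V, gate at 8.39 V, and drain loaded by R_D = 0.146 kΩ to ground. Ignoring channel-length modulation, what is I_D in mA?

I_D = 9.21 mA

V_SG = V_DD − V_G = 11.9 − 8.39 = 3.51 V, so V_ov = 3.51 − 1.04 = 2.47 V.
Assume saturation: I_D = ½ k_p V_ov² = 0.5 × 3.02 × 2.47² = 9.21 mA, giving V_SD = V_DD − I_D R_D = 11.9 − 9.21 × 0.146 = 10.6 V.
V_SD = 10.6 V ≥ V_ov = 2.47 V, confirming saturation.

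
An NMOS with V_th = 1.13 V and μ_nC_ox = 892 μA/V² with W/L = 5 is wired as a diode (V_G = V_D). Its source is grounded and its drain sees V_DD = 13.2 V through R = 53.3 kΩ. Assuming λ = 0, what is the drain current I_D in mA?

I_D = 0.221 mA

With gate tied to drain, V_GS = V_DS ≥ V_GS − V_th, so the device is in saturation.
k_n = μ_nC_ox · (W/L) = 4.46 mA/V².
KCL at the drain: ½ k_n (V_GS − V_th)² = (V_DD − V_GS)/R.
Let x = V_GS − 1.13. Then 119 x² + x − 12.07 = 0, giving x = 0.314 V (positive root), so V_GS = 1.44 V.
I_D = (V_DD − V_GS)/R = (13.2 − 1.44) / 53.3 = 0.221 mA.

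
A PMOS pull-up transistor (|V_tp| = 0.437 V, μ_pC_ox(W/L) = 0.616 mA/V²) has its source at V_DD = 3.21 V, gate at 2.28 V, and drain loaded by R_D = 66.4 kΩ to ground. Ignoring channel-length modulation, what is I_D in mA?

I_D = 0.0456 mA

V_SG = V_DD − V_G = 3.21 − 2.28 = 0.93 V, so V_ov = 0.93 − 0.437 = 0.493 V.
Assume saturation: I_D = ½ k_p V_ov² = 0.5 × 0.616 × 0.493² = 0.0749 mA, giving V_SD = V_DD − I_D R_D = 3.21 − 0.0749 × 66.4 = -1.76 V.
But -1.76 V < V_ov = 0.493 V, so the device is actually in triode.
In triode I_D = k_p[V_ov V_SD − ½ V_SD²] and I_D = (V_DD − V_SD)/R_D. Equating: 20.5 V_SD² − 21.16 V_SD + 3.21 = 0, giving V_SD = 0.185 V (the root below V_ov).
I_D = (3.21 − 0.185) / 66.4 = 0.0456 mA.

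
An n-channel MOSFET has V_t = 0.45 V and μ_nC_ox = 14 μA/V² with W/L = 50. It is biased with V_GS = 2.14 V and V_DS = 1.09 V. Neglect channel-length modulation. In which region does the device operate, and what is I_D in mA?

k_n = μ_nC_ox · (W/L) = 0.7 mA/V².
V_ov = V_GS − V_t = 2.14 − 0.45 = 1.69 V.
Since V_DS = 1.09 V < V_ov = 1.69 V, the device is in the triode region.
I_D = k_n [V_ov · V_DS − ½ V_DS²] = 0.7 × [1.69 × 1.09 − 0.5 × 1.09²] = 0.874 mA.

Triode; I_D = 0.874 mA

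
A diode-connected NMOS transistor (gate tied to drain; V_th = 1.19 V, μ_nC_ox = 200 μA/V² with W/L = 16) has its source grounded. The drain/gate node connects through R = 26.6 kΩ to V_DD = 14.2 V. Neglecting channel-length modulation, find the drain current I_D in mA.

I_D = 0.469 mA

With gate tied to drain, V_GS = V_DS ≥ V_GS − V_th, so the device is in saturation.
k_n = μ_nC_ox · (W/L) = 3.2 mA/V².
KCL at the drain: ½ k_n (V_GS − V_th)² = (V_DD − V_GS)/R.
Let x = V_GS − 1.19. Then 42.6 x² + x − 13.01 = 0, giving x = 0.541 V (positive root), so V_GS = 1.73 V.
I_D = (V_DD − V_GS)/R = (14.2 − 1.73) / 26.6 = 0.469 mA.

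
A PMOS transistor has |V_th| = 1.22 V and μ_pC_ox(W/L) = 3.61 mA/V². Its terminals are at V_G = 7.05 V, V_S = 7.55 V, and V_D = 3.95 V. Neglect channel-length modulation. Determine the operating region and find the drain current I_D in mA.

V_SG = V_S − V_G = 7.55 − 7.05 = 0.5 V; V_SD = V_S − V_D = 7.55 − 3.95 = 3.6 V.
V_SG = 0.5 V < |V_th| = 1.22 V, so the transistor is in cutoff.

Cutoff; I_D = 0 mA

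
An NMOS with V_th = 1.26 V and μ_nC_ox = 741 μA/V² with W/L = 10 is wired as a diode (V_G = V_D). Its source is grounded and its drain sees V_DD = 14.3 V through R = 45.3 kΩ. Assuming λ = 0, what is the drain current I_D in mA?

With gate tied to drain, V_GS = V_DS ≥ V_GS − V_th, so the device is in saturation.
k_n = μ_nC_ox · (W/L) = 7.41 mA/V².
KCL at the drain: ½ k_n (V_GS − V_th)² = (V_DD − V_GS)/R.
Let x = V_GS − 1.26. Then 168 x² + x − 13.04 = 0, giving x = 0.276 V (positive root), so V_GS = 1.54 V.
I_D = (V_DD − V_GS)/R = (14.3 − 1.54) / 45.3 = 0.282 mA.

I_D = 0.282 mA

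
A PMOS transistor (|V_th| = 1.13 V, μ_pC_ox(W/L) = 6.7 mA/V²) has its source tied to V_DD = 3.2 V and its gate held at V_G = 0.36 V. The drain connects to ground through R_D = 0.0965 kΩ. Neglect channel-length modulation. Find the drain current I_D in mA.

I_D = 9.80 mA

V_SG = V_DD − V_G = 3.2 − 0.36 = 2.84 V, so V_ov = 2.84 − 1.13 = 1.71 V.
Assume saturation: I_D = ½ k_p V_ov² = 0.5 × 6.7 × 1.71² = 9.8 mA, giving V_SD = V_DD − I_D R_D = 3.2 − 9.8 × 0.0965 = 2.25 V.
V_SD = 2.25 V ≥ V_ov = 1.71 V, confirming saturation.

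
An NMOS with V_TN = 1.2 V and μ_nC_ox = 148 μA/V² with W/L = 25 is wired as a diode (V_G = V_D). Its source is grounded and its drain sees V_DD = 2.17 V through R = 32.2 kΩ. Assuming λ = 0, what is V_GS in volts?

With gate tied to drain, V_GS = V_DS ≥ V_GS − V_TN, so the device is in saturation.
k_n = μ_nC_ox · (W/L) = 3.7 mA/V².
KCL at the drain: ½ k_n (V_GS − V_TN)² = (V_DD − V_GS)/R.
Let x = V_GS − 1.2. Then 59.6 x² + x − 0.97 = 0, giving x = 0.119 V (positive root), so V_GS = 1.32 V.
I_D = (V_DD − V_GS)/R = (2.17 − 1.32) / 32.2 = 0.0264 mA.

V_GS = 1.32 V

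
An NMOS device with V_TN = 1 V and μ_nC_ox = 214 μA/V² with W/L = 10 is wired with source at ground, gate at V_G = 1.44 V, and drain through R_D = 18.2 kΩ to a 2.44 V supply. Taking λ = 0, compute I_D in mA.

V_GS = V_G = 1.44 V, so V_ov = 1.44 − 1 = 0.44 V.
k_n = μ_nC_ox · (W/L) = 2.14 mA/V².
Assume saturation: I_D = ½ k_n V_ov² = 0.5 × 2.14 × 0.44² = 0.207 mA, giving V_DS = V_DD − I_D R_D = 2.44 − 0.207 × 18.2 = -1.33 V.
But -1.33 V < V_ov = 0.44 V, so the device is actually in triode.
In triode I_D = k_n[V_ov V_DS − ½ V_DS²] and I_D = (V_DD − V_DS)/R_D. Equating: 19.5 V_DS² − 18.14 V_DS + 2.44 = 0, giving V_DS = 0.163 V (the root below V_ov).
I_D = (2.44 − 0.163) / 18.2 = 0.125 mA.

I_D = 0.125 mA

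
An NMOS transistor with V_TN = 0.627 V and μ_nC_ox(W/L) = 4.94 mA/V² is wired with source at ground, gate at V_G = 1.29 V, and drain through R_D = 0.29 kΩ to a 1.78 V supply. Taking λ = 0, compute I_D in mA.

I_D = 1.09 mA

V_GS = V_G = 1.29 V, so V_ov = 1.29 − 0.627 = 0.663 V.
Assume saturation: I_D = ½ k_n V_ov² = 0.5 × 4.94 × 0.663² = 1.09 mA, giving V_DS = V_DD − I_D R_D = 1.78 − 1.09 × 0.29 = 1.47 V.
V_DS = 1.47 V ≥ V_ov = 0.663 V, confirming saturation.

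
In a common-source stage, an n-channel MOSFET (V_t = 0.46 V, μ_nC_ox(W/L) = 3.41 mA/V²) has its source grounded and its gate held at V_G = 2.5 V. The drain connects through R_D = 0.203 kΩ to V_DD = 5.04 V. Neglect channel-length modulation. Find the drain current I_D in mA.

V_GS = V_G = 2.5 V, so V_ov = 2.5 − 0.46 = 2.04 V.
Assume saturation: I_D = ½ k_n V_ov² = 0.5 × 3.41 × 2.04² = 7.1 mA, giving V_DS = V_DD − I_D R_D = 5.04 − 7.1 × 0.203 = 3.6 V.
V_DS = 3.6 V ≥ V_ov = 2.04 V, confirming saturation.

I_D = 7.10 mA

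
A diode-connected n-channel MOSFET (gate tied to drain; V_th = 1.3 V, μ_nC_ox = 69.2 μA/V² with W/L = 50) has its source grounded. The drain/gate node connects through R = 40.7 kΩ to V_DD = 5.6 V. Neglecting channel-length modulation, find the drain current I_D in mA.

With gate tied to drain, V_GS = V_DS ≥ V_GS − V_th, so the device is in saturation.
k_n = μ_nC_ox · (W/L) = 3.46 mA/V².
KCL at the drain: ½ k_n (V_GS − V_th)² = (V_DD − V_GS)/R.
Let x = V_GS − 1.3. Then 70.4 x² + x − 4.3 = 0, giving x = 0.24 V (positive root), so V_GS = 1.54 V.
I_D = (V_DD − V_GS)/R = (5.6 − 1.54) / 40.7 = 0.0998 mA.

I_D = 0.0998 mA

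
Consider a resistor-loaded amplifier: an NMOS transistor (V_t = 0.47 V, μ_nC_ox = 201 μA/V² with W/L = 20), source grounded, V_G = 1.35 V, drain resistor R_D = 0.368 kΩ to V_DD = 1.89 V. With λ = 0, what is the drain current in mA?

I_D = 1.56 mA

V_GS = V_G = 1.35 V, so V_ov = 1.35 − 0.47 = 0.88 V.
k_n = μ_nC_ox · (W/L) = 4.02 mA/V².
Assume saturation: I_D = ½ k_n V_ov² = 0.5 × 4.02 × 0.88² = 1.56 mA, giving V_DS = V_DD − I_D R_D = 1.89 − 1.56 × 0.368 = 1.32 V.
V_DS = 1.32 V ≥ V_ov = 0.88 V, confirming saturation.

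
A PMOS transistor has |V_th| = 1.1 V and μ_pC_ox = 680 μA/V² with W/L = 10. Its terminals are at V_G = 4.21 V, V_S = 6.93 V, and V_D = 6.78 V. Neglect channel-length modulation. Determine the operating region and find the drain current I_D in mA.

Triode; I_D = 1.58 mA

V_SG = V_S − V_G = 6.93 − 4.21 = 2.72 V; V_SD = V_S − V_D = 6.93 − 6.78 = 0.15 V.
k_p = μ_pC_ox · (W/L) = 6.8 mA/V².
V_ov = V_SG − |V_th| = 2.72 − 1.1 = 1.62 V.
Since V_SD = 0.15 V < V_ov = 1.62 V, the device is in the triode region.
I_D = k_p [V_ov · V_SD − ½ V_SD²] = 6.8 × [1.62 × 0.15 − 0.5 × 0.15²] = 1.58 mA.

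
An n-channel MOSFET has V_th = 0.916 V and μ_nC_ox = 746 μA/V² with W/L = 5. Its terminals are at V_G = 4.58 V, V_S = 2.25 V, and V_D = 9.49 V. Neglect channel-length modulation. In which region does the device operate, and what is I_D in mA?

Saturation; I_D = 3.73 mA

V_GS = V_G − V_S = 4.58 − 2.25 = 2.33 V; V_DS = V_D − V_S = 9.49 − 2.25 = 7.24 V.
k_n = μ_nC_ox · (W/L) = 3.73 mA/V².
V_ov = V_GS − V_th = 2.33 − 0.916 = 1.41 V.
Since V_DS = 7.24 V ≥ V_ov = 1.41 V, the device is in saturation.
I_D = ½ k_n V_ov² = 0.5 × 3.73 × 1.41² = 3.73 mA.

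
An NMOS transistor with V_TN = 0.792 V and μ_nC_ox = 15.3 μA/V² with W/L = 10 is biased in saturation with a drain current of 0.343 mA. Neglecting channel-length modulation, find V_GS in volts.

V_GS = 2.91 V

k_n = μ_nC_ox · (W/L) = 0.153 mA/V².
In saturation I_D = ½ k_n (V_GS − V_TN)², so V_GS − V_TN = √(2 I_D / k_n) = √(2 × 0.343 / 0.153) = 2.12 V.
V_GS = 0.792 + 2.12 = 2.91 V.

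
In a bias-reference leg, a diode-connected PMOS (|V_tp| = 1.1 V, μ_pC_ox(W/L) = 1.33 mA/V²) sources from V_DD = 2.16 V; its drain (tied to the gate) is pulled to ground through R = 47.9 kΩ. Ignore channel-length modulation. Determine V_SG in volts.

V_SG = 1.27 V

With gate tied to drain, V_SG = V_SD ≥ V_SG − |V_tp|, so the device is in saturation.
KCL at the drain: ½ k_p (V_SG − |V_tp|)² = (V_DD − V_SG)/R.
Let x = V_SG − 1.1. Then 31.9 x² + x − 1.06 = 0, giving x = 0.167 V (positive root), so V_SG = 1.27 V.
I_D = (V_DD − V_SG)/R = (2.16 − 1.27) / 47.9 = 0.0186 mA.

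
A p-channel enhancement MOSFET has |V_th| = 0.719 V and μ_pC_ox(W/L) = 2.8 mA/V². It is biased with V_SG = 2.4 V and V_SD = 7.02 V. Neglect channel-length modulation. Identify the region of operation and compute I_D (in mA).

Saturation; I_D = 3.96 mA

V_ov = V_SG − |V_th| = 2.4 − 0.719 = 1.68 V.
Since V_SD = 7.02 V ≥ V_ov = 1.68 V, the device is in saturation.
I_D = ½ k_p V_ov² = 0.5 × 2.8 × 1.68² = 3.96 mA.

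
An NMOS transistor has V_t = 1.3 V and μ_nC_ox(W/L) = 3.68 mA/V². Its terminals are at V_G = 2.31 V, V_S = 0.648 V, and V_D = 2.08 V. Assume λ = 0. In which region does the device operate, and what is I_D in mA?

Saturation; I_D = 0.241 mA

V_GS = V_G − V_S = 2.31 − 0.648 = 1.66 V; V_DS = V_D − V_S = 2.08 − 0.648 = 1.43 V.
V_ov = V_GS − V_t = 1.66 − 1.3 = 0.362 V.
Since V_DS = 1.43 V ≥ V_ov = 0.362 V, the device is in saturation.
I_D = ½ k_n V_ov² = 0.5 × 3.68 × 0.362² = 0.241 mA.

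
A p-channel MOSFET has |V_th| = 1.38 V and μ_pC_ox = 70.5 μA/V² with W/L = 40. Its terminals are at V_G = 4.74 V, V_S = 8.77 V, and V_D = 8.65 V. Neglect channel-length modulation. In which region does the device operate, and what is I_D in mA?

V_SG = V_S − V_G = 8.77 − 4.74 = 4.03 V; V_SD = V_S − V_D = 8.77 − 8.65 = 0.12 V.
k_p = μ_pC_ox · (W/L) = 2.82 mA/V².
V_ov = V_SG − |V_th| = 4.03 − 1.38 = 2.65 V.
Since V_SD = 0.12 V < V_ov = 2.65 V, the device is in the triode region.
I_D = k_p [V_ov · V_SD − ½ V_SD²] = 2.82 × [2.65 × 0.12 − 0.5 × 0.12²] = 0.876 mA.

Triode; I_D = 0.876 mA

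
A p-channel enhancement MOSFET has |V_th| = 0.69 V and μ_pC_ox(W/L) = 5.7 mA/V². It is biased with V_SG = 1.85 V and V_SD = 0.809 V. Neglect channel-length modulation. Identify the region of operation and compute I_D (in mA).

Triode; I_D = 3.48 mA

V_ov = V_SG − |V_th| = 1.85 − 0.69 = 1.16 V.
Since V_SD = 0.809 V < V_ov = 1.16 V, the device is in the triode region.
I_D = k_p [V_ov · V_SD − ½ V_SD²] = 5.7 × [1.16 × 0.809 − 0.5 × 0.809²] = 3.48 mA.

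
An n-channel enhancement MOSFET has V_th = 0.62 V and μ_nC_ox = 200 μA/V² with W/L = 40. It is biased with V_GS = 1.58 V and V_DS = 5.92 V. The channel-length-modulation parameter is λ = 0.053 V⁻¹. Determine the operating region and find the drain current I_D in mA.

k_n = μ_nC_ox · (W/L) = 8 mA/V².
V_ov = V_GS − V_th = 1.58 − 0.62 = 0.96 V.
Since V_DS = 5.92 V ≥ V_ov = 0.96 V, the device is in saturation.
I_D = ½ k_n V_ov² (1 + λ V_DS) = 0.5 × 8 × 0.96² × (1 + 0.053 × 5.92) = 4.84 mA.

Saturation; I_D = 4.84 mA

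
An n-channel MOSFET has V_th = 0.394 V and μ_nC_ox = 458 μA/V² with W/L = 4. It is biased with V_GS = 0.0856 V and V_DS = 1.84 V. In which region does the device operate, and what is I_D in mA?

Cutoff; I_D = 0 mA

V_GS = 0.0856 V < V_th = 0.394 V, so the transistor is in cutoff.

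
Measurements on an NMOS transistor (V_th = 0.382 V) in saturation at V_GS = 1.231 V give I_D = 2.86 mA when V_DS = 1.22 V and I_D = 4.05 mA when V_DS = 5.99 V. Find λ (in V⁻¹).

λ = 0.0976 V⁻¹

With V_GS fixed, I_D ∝ (1 + λ V_DS) in saturation, so I_D2/I_D1 = (1 + λ V_DS2)/(1 + λ V_DS1).
4.05/2.86 = 1.416 = (1 + 5.99 λ)/(1 + 1.22 λ).
Solving: λ (I_D1 V_DS2 − I_D2 V_DS1) = I_D2 − I_D1, so λ = (4.05 − 2.86) / (2.86 × 5.99 − 4.05 × 1.22) = 1.19 / 12.2 = 0.0976 V⁻¹.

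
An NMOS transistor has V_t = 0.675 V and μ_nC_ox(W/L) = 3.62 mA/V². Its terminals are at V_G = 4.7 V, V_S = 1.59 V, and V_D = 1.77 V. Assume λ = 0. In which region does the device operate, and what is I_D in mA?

Triode; I_D = 1.53 mA

V_GS = V_G − V_S = 4.7 − 1.59 = 3.11 V; V_DS = V_D − V_S = 1.77 − 1.59 = 0.18 V.
V_ov = V_GS − V_t = 3.11 − 0.675 = 2.44 V.
Since V_DS = 0.18 V < V_ov = 2.44 V, the device is in the triode region.
I_D = k_n [V_ov · V_DS − ½ V_DS²] = 3.62 × [2.44 × 0.18 − 0.5 × 0.18²] = 1.53 mA.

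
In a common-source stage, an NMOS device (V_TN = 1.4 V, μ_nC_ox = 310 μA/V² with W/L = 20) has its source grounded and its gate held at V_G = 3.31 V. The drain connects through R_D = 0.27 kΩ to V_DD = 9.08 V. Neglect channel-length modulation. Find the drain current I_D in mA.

I_D = 11.3 mA

V_GS = V_G = 3.31 V, so V_ov = 3.31 − 1.4 = 1.91 V.
k_n = μ_nC_ox · (W/L) = 6.2 mA/V².
Assume saturation: I_D = ½ k_n V_ov² = 0.5 × 6.2 × 1.91² = 11.3 mA, giving V_DS = V_DD − I_D R_D = 9.08 − 11.3 × 0.27 = 6.03 V.
V_DS = 6.03 V ≥ V_ov = 1.91 V, confirming saturation.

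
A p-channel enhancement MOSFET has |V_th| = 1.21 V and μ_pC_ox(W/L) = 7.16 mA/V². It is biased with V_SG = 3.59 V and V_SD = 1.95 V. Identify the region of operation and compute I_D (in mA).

V_ov = V_SG − |V_th| = 3.59 − 1.21 = 2.38 V.
Since V_SD = 1.95 V < V_ov = 2.38 V, the device is in the triode region.
I_D = k_p [V_ov · V_SD − ½ V_SD²] = 7.16 × [2.38 × 1.95 − 0.5 × 1.95²] = 19.6 mA.

Triode; I_D = 19.6 mA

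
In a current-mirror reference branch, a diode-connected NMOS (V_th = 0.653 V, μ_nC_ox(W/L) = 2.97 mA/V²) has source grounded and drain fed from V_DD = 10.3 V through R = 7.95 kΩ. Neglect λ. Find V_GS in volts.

With gate tied to drain, V_GS = V_DS ≥ V_GS − V_th, so the device is in saturation.
KCL at the drain: ½ k_n (V_GS − V_th)² = (V_DD − V_GS)/R.
Let x = V_GS − 0.653. Then 11.8 x² + x − 9.647 = 0, giving x = 0.863 V (positive root), so V_GS = 1.52 V.
I_D = (V_DD − V_GS)/R = (10.3 − 1.52) / 7.95 = 1.1 mA.

V_GS = 1.52 V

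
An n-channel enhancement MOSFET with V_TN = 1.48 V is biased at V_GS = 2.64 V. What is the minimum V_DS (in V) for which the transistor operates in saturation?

The boundary between triode and saturation is V_DS = V_GS − V_TN = V_ov.
V_ov = 2.64 − 1.48 = 1.16 V.

V_DS,sat = 1.16 V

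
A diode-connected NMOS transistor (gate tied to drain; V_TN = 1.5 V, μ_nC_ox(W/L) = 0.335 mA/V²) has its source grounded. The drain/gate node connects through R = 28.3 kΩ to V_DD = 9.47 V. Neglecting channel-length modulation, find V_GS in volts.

With gate tied to drain, V_GS = V_DS ≥ V_GS − V_TN, so the device is in saturation.
KCL at the drain: ½ k_n (V_GS − V_TN)² = (V_DD − V_GS)/R.
Let x = V_GS − 1.5. Then 4.74 x² + x − 7.97 = 0, giving x = 1.2 V (positive root), so V_GS = 2.7 V.
I_D = (V_DD − V_GS)/R = (9.47 − 2.7) / 28.3 = 0.239 mA.

V_GS = 2.70 V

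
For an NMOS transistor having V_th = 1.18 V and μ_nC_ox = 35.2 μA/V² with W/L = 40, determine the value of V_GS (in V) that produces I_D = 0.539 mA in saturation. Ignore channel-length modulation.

k_n = μ_nC_ox · (W/L) = 1.408 mA/V².
In saturation I_D = ½ k_n (V_GS − V_th)², so V_GS − V_th = √(2 I_D / k_n) = √(2 × 0.539 / 1.408) = 0.875 V.
V_GS = 1.18 + 0.875 = 2.06 V.

V_GS = 2.06 V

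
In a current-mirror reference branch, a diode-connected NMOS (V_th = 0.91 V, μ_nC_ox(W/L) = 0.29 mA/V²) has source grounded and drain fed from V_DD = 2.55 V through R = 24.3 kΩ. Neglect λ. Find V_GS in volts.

With gate tied to drain, V_GS = V_DS ≥ V_GS − V_th, so the device is in saturation.
KCL at the drain: ½ k_n (V_GS − V_th)² = (V_DD − V_GS)/R.
Let x = V_GS − 0.91. Then 3.52 x² + x − 1.64 = 0, giving x = 0.555 V (positive root), so V_GS = 1.46 V.
I_D = (V_DD − V_GS)/R = (2.55 − 1.46) / 24.3 = 0.0447 mA.

V_GS = 1.46 V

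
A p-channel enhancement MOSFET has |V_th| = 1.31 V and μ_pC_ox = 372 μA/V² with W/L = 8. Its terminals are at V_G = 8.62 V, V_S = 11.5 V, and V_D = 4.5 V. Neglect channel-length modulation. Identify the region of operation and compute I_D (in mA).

V_SG = V_S − V_G = 11.5 − 8.62 = 2.88 V; V_SD = V_S − V_D = 11.5 − 4.5 = 7 V.
k_p = μ_pC_ox · (W/L) = 2.976 mA/V².
V_ov = V_SG − |V_th| = 2.88 − 1.31 = 1.57 V.
Since V_SD = 7 V ≥ V_ov = 1.57 V, the device is in saturation.
I_D = ½ k_p V_ov² = 0.5 × 2.976 × 1.57² = 3.67 mA.

Saturation; I_D = 3.67 mA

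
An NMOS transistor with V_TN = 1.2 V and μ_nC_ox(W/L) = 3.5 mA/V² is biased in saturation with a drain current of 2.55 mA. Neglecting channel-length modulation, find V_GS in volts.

V_GS = 2.41 V

In saturation I_D = ½ k_n (V_GS − V_TN)², so V_GS − V_TN = √(2 I_D / k_n) = √(2 × 2.55 / 3.5) = 1.21 V.
V_GS = 1.2 + 1.21 = 2.41 V.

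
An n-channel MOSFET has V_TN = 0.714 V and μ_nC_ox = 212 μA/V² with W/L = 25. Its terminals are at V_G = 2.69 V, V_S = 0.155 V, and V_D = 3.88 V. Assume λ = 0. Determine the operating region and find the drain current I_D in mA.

Saturation; I_D = 8.79 mA

V_GS = V_G − V_S = 2.69 − 0.155 = 2.54 V; V_DS = V_D − V_S = 3.88 − 0.155 = 3.73 V.
k_n = μ_nC_ox · (W/L) = 5.3 mA/V².
V_ov = V_GS − V_TN = 2.54 − 0.714 = 1.82 V.
Since V_DS = 3.73 V ≥ V_ov = 1.82 V, the device is in saturation.
I_D = ½ k_n V_ov² = 0.5 × 5.3 × 1.82² = 8.79 mA.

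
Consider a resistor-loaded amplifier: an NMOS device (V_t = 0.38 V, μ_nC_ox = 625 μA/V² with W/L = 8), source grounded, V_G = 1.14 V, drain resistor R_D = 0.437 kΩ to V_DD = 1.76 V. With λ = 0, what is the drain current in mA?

I_D = 1.44 mA

V_GS = V_G = 1.14 V, so V_ov = 1.14 − 0.38 = 0.76 V.
k_n = μ_nC_ox · (W/L) = 5 mA/V².
Assume saturation: I_D = ½ k_n V_ov² = 0.5 × 5 × 0.76² = 1.44 mA, giving V_DS = V_DD − I_D R_D = 1.76 − 1.44 × 0.437 = 1.13 V.
V_DS = 1.13 V ≥ V_ov = 0.76 V, confirming saturation.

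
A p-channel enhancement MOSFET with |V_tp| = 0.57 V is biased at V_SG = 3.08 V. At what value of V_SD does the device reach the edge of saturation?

The boundary between triode and saturation is V_SD = V_SG − |V_tp| = V_ov.
V_ov = 3.08 − 0.57 = 2.51 V.

V_SD,sat = 2.51 V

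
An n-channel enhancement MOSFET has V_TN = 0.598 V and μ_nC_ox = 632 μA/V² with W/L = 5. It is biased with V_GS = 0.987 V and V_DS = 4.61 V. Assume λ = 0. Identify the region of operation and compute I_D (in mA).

Saturation; I_D = 0.239 mA

k_n = μ_nC_ox · (W/L) = 3.16 mA/V².
V_ov = V_GS − V_TN = 0.987 − 0.598 = 0.389 V.
Since V_DS = 4.61 V ≥ V_ov = 0.389 V, the device is in saturation.
I_D = ½ k_n V_ov² = 0.5 × 3.16 × 0.389² = 0.239 mA.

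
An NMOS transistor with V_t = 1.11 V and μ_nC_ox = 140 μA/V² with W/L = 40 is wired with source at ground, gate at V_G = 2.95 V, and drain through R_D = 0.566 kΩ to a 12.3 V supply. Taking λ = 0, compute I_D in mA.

I_D = 9.48 mA

V_GS = V_G = 2.95 V, so V_ov = 2.95 − 1.11 = 1.84 V.
k_n = μ_nC_ox · (W/L) = 5.6 mA/V².
Assume saturation: I_D = ½ k_n V_ov² = 0.5 × 5.6 × 1.84² = 9.48 mA, giving V_DS = V_DD − I_D R_D = 12.3 − 9.48 × 0.566 = 6.93 V.
V_DS = 6.93 V ≥ V_ov = 1.84 V, confirming saturation.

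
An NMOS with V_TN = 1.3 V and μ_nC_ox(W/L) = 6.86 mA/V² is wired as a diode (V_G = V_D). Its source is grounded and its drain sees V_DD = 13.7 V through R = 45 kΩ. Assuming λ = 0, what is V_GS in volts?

V_GS = 1.58 V

With gate tied to drain, V_GS = V_DS ≥ V_GS − V_TN, so the device is in saturation.
KCL at the drain: ½ k_n (V_GS − V_TN)² = (V_DD − V_GS)/R.
Let x = V_GS − 1.3. Then 154 x² + x − 12.4 = 0, giving x = 0.28 V (positive root), so V_GS = 1.58 V.
I_D = (V_DD − V_GS)/R = (13.7 − 1.58) / 45 = 0.269 mA.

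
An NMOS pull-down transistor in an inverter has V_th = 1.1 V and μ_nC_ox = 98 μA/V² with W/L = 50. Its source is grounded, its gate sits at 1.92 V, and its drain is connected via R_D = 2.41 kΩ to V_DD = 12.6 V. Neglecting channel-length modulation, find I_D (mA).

V_GS = V_G = 1.92 V, so V_ov = 1.92 − 1.1 = 0.82 V.
k_n = μ_nC_ox · (W/L) = 4.9 mA/V².
Assume saturation: I_D = ½ k_n V_ov² = 0.5 × 4.9 × 0.82² = 1.65 mA, giving V_DS = V_DD − I_D R_D = 12.6 − 1.65 × 2.41 = 8.63 V.
V_DS = 8.63 V ≥ V_ov = 0.82 V, confirming saturation.

I_D = 1.65 mA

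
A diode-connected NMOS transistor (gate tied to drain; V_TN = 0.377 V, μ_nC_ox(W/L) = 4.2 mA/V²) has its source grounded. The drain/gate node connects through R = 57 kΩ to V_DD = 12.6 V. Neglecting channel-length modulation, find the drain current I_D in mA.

With gate tied to drain, V_GS = V_DS ≥ V_GS − V_TN, so the device is in saturation.
KCL at the drain: ½ k_n (V_GS − V_TN)² = (V_DD − V_GS)/R.
Let x = V_GS − 0.377. Then 120 x² + x − 12.22 = 0, giving x = 0.315 V (positive root), so V_GS = 0.692 V.
I_D = (V_DD − V_GS)/R = (12.6 − 0.692) / 57 = 0.209 mA.

I_D = 0.209 mA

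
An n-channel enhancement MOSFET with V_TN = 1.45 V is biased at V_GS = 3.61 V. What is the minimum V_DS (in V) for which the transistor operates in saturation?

The boundary between triode and saturation is V_DS = V_GS − V_TN = V_ov.
V_ov = 3.61 − 1.45 = 2.16 V.

V_DS,sat = 2.16 V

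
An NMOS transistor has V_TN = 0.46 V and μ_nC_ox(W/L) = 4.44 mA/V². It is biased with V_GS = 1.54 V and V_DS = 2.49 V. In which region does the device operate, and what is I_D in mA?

V_ov = V_GS − V_TN = 1.54 − 0.46 = 1.08 V.
Since V_DS = 2.49 V ≥ V_ov = 1.08 V, the device is in saturation.
I_D = ½ k_n V_ov² = 0.5 × 4.44 × 1.08² = 2.59 mA.

Saturation; I_D = 2.59 mA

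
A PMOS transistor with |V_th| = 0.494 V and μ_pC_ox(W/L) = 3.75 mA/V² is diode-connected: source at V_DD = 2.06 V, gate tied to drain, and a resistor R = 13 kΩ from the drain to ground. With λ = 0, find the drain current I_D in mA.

With gate tied to drain, V_SG = V_SD ≥ V_SG − |V_th|, so the device is in saturation.
KCL at the drain: ½ k_p (V_SG − |V_th|)² = (V_DD − V_SG)/R.
Let x = V_SG − 0.494. Then 24.4 x² + x − 1.566 = 0, giving x = 0.234 V (positive root), so V_SG = 0.728 V.
I_D = (V_DD − V_SG)/R = (2.06 − 0.728) / 13 = 0.102 mA.

I_D = 0.102 mA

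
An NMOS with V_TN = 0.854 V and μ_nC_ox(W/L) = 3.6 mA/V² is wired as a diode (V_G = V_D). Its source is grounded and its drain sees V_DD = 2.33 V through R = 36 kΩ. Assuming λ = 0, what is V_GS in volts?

With gate tied to drain, V_GS = V_DS ≥ V_GS − V_TN, so the device is in saturation.
KCL at the drain: ½ k_n (V_GS − V_TN)² = (V_DD − V_GS)/R.
Let x = V_GS − 0.854. Then 64.8 x² + x − 1.476 = 0, giving x = 0.143 V (positive root), so V_GS = 0.997 V.
I_D = (V_DD − V_GS)/R = (2.33 − 0.997) / 36 = 0.037 mA.

V_GS = 0.997 V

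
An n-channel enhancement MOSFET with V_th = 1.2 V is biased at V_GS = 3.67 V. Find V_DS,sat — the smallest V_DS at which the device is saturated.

The boundary between triode and saturation is V_DS = V_GS − V_th = V_ov.
V_ov = 3.67 − 1.2 = 2.47 V.

V_DS,sat = 2.47 V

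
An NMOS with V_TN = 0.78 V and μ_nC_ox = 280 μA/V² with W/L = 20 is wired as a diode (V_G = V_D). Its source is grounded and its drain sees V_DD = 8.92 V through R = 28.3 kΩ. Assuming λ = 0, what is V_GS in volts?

V_GS = 1.09 V

With gate tied to drain, V_GS = V_DS ≥ V_GS − V_TN, so the device is in saturation.
k_n = μ_nC_ox · (W/L) = 5.6 mA/V².
KCL at the drain: ½ k_n (V_GS − V_TN)² = (V_DD − V_GS)/R.
Let x = V_GS − 0.78. Then 79.2 x² + x − 8.14 = 0, giving x = 0.314 V (positive root), so V_GS = 1.09 V.
I_D = (V_DD − V_GS)/R = (8.92 − 1.09) / 28.3 = 0.277 mA.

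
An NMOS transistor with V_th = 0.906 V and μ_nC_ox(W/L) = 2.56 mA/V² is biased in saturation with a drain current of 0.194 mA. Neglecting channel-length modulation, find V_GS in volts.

V_GS = 1.30 V

In saturation I_D = ½ k_n (V_GS − V_th)², so V_GS − V_th = √(2 I_D / k_n) = √(2 × 0.194 / 2.56) = 0.389 V.
V_GS = 0.906 + 0.389 = 1.3 V.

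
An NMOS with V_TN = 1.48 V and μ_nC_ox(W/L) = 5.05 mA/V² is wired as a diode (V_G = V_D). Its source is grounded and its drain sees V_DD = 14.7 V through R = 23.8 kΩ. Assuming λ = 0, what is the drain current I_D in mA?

I_D = 0.536 mA

With gate tied to drain, V_GS = V_DS ≥ V_GS − V_TN, so the device is in saturation.
KCL at the drain: ½ k_n (V_GS − V_TN)² = (V_DD − V_GS)/R.
Let x = V_GS − 1.48. Then 60.1 x² + x − 13.22 = 0, giving x = 0.461 V (positive root), so V_GS = 1.94 V.
I_D = (V_DD − V_GS)/R = (14.7 − 1.94) / 23.8 = 0.536 mA.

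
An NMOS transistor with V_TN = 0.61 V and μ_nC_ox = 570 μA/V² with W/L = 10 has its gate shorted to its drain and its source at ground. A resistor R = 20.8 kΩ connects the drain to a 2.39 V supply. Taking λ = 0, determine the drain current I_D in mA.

I_D = 0.0776 mA

With gate tied to drain, V_GS = V_DS ≥ V_GS − V_TN, so the device is in saturation.
k_n = μ_nC_ox · (W/L) = 5.7 mA/V².
KCL at the drain: ½ k_n (V_GS − V_TN)² = (V_DD − V_GS)/R.
Let x = V_GS − 0.61. Then 59.3 x² + x − 1.78 = 0, giving x = 0.165 V (positive root), so V_GS = 0.775 V.
I_D = (V_DD − V_GS)/R = (2.39 − 0.775) / 20.8 = 0.0776 mA.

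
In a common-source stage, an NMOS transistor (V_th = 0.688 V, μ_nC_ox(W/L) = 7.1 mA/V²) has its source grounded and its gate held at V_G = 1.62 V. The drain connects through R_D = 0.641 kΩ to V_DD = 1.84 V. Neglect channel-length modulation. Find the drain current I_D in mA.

I_D = 2.20 mA

V_GS = V_G = 1.62 V, so V_ov = 1.62 − 0.688 = 0.932 V.
Assume saturation: I_D = ½ k_n V_ov² = 0.5 × 7.1 × 0.932² = 3.08 mA, giving V_DS = V_DD − I_D R_D = 1.84 − 3.08 × 0.641 = -0.137 V.
But -0.137 V < V_ov = 0.932 V, so the device is actually in triode.
In triode I_D = k_n[V_ov V_DS − ½ V_DS²] and I_D = (V_DD − V_DS)/R_D. Equating: 2.28 V_DS² − 5.242 V_DS + 1.84 = 0, giving V_DS = 0.432 V (the root below V_ov).
I_D = (1.84 − 0.432) / 0.641 = 2.2 mA.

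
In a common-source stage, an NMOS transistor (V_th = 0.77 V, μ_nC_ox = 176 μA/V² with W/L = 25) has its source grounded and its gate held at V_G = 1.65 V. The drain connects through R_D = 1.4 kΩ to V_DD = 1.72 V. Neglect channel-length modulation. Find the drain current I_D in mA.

V_GS = V_G = 1.65 V, so V_ov = 1.65 − 0.77 = 0.88 V.
k_n = μ_nC_ox · (W/L) = 4.4 mA/V².
Assume saturation: I_D = ½ k_n V_ov² = 0.5 × 4.4 × 0.88² = 1.7 mA, giving V_DS = V_DD − I_D R_D = 1.72 − 1.7 × 1.4 = -0.665 V.
But -0.665 V < V_ov = 0.88 V, so the device is actually in triode.
In triode I_D = k_n[V_ov V_DS − ½ V_DS²] and I_D = (V_DD − V_DS)/R_D. Equating: 3.08 V_DS² − 6.421 V_DS + 1.72 = 0, giving V_DS = 0.316 V (the root below V_ov).
I_D = (1.72 − 0.316) / 1.4 = 1 mA.

I_D = 1.00 mA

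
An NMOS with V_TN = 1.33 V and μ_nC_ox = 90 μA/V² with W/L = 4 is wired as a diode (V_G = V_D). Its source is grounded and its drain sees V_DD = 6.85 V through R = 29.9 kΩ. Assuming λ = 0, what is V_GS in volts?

V_GS = 2.25 V

With gate tied to drain, V_GS = V_DS ≥ V_GS − V_TN, so the device is in saturation.
k_n = μ_nC_ox · (W/L) = 0.36 mA/V².
KCL at the drain: ½ k_n (V_GS − V_TN)² = (V_DD − V_GS)/R.
Let x = V_GS − 1.33. Then 5.38 x² + x − 5.52 = 0, giving x = 0.924 V (positive root), so V_GS = 2.25 V.
I_D = (V_DD − V_GS)/R = (6.85 − 2.25) / 29.9 = 0.154 mA.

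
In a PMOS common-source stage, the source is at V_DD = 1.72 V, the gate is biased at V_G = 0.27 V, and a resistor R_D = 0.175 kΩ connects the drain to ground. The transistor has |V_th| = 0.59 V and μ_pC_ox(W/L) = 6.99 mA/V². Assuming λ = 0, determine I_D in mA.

I_D = 2.58 mA

V_SG = V_DD − V_G = 1.72 − 0.27 = 1.45 V, so V_ov = 1.45 − 0.59 = 0.86 V.
Assume saturation: I_D = ½ k_p V_ov² = 0.5 × 6.99 × 0.86² = 2.58 mA, giving V_SD = V_DD − I_D R_D = 1.72 − 2.58 × 0.175 = 1.27 V.
V_SD = 1.27 V ≥ V_ov = 0.86 V, confirming saturation.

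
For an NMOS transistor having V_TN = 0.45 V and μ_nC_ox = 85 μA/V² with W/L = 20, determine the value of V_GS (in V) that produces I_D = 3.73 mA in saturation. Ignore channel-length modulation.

k_n = μ_nC_ox · (W/L) = 1.7 mA/V².
In saturation I_D = ½ k_n (V_GS − V_TN)², so V_GS − V_TN = √(2 I_D / k_n) = √(2 × 3.73 / 1.7) = 2.09 V.
V_GS = 0.45 + 2.09 = 2.54 V.

V_GS = 2.54 V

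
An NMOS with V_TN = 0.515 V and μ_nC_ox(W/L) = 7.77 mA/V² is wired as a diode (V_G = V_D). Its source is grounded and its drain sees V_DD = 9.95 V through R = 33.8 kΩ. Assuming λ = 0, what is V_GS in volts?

With gate tied to drain, V_GS = V_DS ≥ V_GS − V_TN, so the device is in saturation.
KCL at the drain: ½ k_n (V_GS − V_TN)² = (V_DD − V_GS)/R.
Let x = V_GS − 0.515. Then 131 x² + x − 9.435 = 0, giving x = 0.264 V (positive root), so V_GS = 0.779 V.
I_D = (V_DD − V_GS)/R = (9.95 − 0.779) / 33.8 = 0.271 mA.

V_GS = 0.779 V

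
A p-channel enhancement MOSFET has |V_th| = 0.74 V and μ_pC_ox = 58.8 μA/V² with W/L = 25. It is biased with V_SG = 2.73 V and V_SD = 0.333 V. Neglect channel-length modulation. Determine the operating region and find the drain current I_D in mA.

k_p = μ_pC_ox · (W/L) = 1.47 mA/V².
V_ov = V_SG − |V_th| = 2.73 − 0.74 = 1.99 V.
Since V_SD = 0.333 V < V_ov = 1.99 V, the device is in the triode region.
I_D = k_p [V_ov · V_SD − ½ V_SD²] = 1.47 × [1.99 × 0.333 − 0.5 × 0.333²] = 0.893 mA.

Triode; I_D = 0.893 mA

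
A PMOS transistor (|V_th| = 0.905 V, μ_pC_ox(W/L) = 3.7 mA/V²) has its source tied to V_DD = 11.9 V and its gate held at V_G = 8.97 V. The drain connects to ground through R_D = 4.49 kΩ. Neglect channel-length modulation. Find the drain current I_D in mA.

I_D = 2.57 mA

V_SG = V_DD − V_G = 11.9 − 8.97 = 2.93 V, so V_ov = 2.93 − 0.905 = 2.02 V.
Assume saturation: I_D = ½ k_p V_ov² = 0.5 × 3.7 × 2.02² = 7.59 mA, giving V_SD = V_DD − I_D R_D = 11.9 − 7.59 × 4.49 = -22.2 V.
But -22.2 V < V_ov = 2.02 V, so the device is actually in triode.
In triode I_D = k_p[V_ov V_SD − ½ V_SD²] and I_D = (V_DD − V_SD)/R_D. Equating: 8.31 V_SD² − 34.64 V_SD + 11.9 = 0, giving V_SD = 0.378 V (the root below V_ov).
I_D = (11.9 − 0.378) / 4.49 = 2.57 mA.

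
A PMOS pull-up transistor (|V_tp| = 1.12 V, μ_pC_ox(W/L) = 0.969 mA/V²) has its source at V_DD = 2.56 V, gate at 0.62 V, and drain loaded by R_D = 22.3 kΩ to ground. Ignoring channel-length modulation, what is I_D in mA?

V_SG = V_DD − V_G = 2.56 − 0.62 = 1.94 V, so V_ov = 1.94 − 1.12 = 0.82 V.
Assume saturation: I_D = ½ k_p V_ov² = 0.5 × 0.969 × 0.82² = 0.326 mA, giving V_SD = V_DD − I_D R_D = 2.56 − 0.326 × 22.3 = -4.7 V.
But -4.7 V < V_ov = 0.82 V, so the device is actually in triode.
In triode I_D = k_p[V_ov V_SD − ½ V_SD²] and I_D = (V_DD − V_SD)/R_D. Equating: 10.8 V_SD² − 18.72 V_SD + 2.56 = 0, giving V_SD = 0.15 V (the root below V_ov).
I_D = (2.56 − 0.15) / 22.3 = 0.108 mA.

I_D = 0.108 mA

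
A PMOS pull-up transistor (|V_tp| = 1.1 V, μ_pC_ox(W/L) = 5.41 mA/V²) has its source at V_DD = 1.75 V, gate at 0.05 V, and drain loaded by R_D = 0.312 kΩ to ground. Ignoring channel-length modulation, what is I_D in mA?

I_D = 0.974 mA

V_SG = V_DD − V_G = 1.75 − 0.05 = 1.7 V, so V_ov = 1.7 − 1.1 = 0.6 V.
Assume saturation: I_D = ½ k_p V_ov² = 0.5 × 5.41 × 0.6² = 0.974 mA, giving V_SD = V_DD − I_D R_D = 1.75 − 0.974 × 0.312 = 1.45 V.
V_SD = 1.45 V ≥ V_ov = 0.6 V, confirming saturation.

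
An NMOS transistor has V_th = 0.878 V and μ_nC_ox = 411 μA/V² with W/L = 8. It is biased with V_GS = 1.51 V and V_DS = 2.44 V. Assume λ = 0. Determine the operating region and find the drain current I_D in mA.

k_n = μ_nC_ox · (W/L) = 3.288 mA/V².
V_ov = V_GS − V_th = 1.51 − 0.878 = 0.632 V.
Since V_DS = 2.44 V ≥ V_ov = 0.632 V, the device is in saturation.
I_D = ½ k_n V_ov² = 0.5 × 3.288 × 0.632² = 0.657 mA.

Saturation; I_D = 0.657 mA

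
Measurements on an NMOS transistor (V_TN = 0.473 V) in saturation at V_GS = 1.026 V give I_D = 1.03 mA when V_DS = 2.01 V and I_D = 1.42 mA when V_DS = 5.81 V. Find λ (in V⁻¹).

λ = 0.125 V⁻¹

With V_GS fixed, I_D ∝ (1 + λ V_DS) in saturation, so I_D2/I_D1 = (1 + λ V_DS2)/(1 + λ V_DS1).
1.42/1.03 = 1.379 = (1 + 5.81 λ)/(1 + 2.01 λ).
Solving: λ (I_D1 V_DS2 − I_D2 V_DS1) = I_D2 − I_D1, so λ = (1.42 − 1.03) / (1.03 × 5.81 − 1.42 × 2.01) = 0.39 / 3.13 = 0.125 V⁻¹.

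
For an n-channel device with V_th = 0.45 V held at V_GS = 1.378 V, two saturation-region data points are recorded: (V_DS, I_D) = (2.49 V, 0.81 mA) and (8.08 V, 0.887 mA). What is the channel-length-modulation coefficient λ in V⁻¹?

λ = 0.0178 V⁻¹

With V_GS fixed, I_D ∝ (1 + λ V_DS) in saturation, so I_D2/I_D1 = (1 + λ V_DS2)/(1 + λ V_DS1).
0.887/0.81 = 1.095 = (1 + 8.08 λ)/(1 + 2.49 λ).
Solving: λ (I_D1 V_DS2 − I_D2 V_DS1) = I_D2 − I_D1, so λ = (0.887 − 0.81) / (0.81 × 8.08 − 0.887 × 2.49) = 0.077 / 4.34 = 0.0178 V⁻¹.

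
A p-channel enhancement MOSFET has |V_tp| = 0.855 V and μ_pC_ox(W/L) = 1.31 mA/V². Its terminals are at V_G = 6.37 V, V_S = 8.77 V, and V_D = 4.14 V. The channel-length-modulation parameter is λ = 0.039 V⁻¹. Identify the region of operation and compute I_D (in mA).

V_SG = V_S − V_G = 8.77 − 6.37 = 2.4 V; V_SD = V_S − V_D = 8.77 − 4.14 = 4.63 V.
V_ov = V_SG − |V_tp| = 2.4 − 0.855 = 1.54 V.
Since V_SD = 4.63 V ≥ V_ov = 1.54 V, the device is in saturation.
I_D = ½ k_p V_ov² (1 + λ V_SD) = 0.5 × 1.31 × 1.54² × (1 + 0.039 × 4.63) = 1.85 mA.

Saturation; I_D = 1.85 mA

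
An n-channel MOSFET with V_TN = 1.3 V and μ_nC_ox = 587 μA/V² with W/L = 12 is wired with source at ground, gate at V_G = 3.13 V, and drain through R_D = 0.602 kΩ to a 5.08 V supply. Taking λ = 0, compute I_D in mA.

I_D = 7.28 mA

V_GS = V_G = 3.13 V, so V_ov = 3.13 − 1.3 = 1.83 V.
k_n = μ_nC_ox · (W/L) = 7.044 mA/V².
Assume saturation: I_D = ½ k_n V_ov² = 0.5 × 7.044 × 1.83² = 11.8 mA, giving V_DS = V_DD − I_D R_D = 5.08 − 11.8 × 0.602 = -2.02 V.
But -2.02 V < V_ov = 1.83 V, so the device is actually in triode.
In triode I_D = k_n[V_ov V_DS − ½ V_DS²] and I_D = (V_DD − V_DS)/R_D. Equating: 2.12 V_DS² − 8.76 V_DS + 5.08 = 0, giving V_DS = 0.698 V (the root below V_ov).
I_D = (5.08 − 0.698) / 0.602 = 7.28 mA.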